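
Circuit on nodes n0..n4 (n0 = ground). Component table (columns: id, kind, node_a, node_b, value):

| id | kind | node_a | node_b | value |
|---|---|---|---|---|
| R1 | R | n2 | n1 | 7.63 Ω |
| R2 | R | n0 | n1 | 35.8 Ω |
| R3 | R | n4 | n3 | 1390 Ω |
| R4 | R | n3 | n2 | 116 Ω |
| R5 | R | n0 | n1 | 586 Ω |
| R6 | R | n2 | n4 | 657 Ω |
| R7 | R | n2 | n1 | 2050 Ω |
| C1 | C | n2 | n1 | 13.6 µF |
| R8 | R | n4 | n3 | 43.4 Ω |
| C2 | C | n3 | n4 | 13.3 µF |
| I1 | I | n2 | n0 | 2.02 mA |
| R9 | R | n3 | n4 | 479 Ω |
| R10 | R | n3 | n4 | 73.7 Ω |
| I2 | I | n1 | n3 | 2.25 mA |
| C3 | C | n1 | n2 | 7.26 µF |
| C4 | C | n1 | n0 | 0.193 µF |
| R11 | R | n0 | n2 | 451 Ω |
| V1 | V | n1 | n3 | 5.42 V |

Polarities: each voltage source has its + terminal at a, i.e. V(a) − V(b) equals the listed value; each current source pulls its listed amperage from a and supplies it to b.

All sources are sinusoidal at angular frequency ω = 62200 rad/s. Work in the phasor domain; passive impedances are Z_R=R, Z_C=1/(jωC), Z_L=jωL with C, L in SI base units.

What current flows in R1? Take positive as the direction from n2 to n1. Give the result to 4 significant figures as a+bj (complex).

-0.0006349+0.005674j A

Element admittances at ω=62200 rad/s:
  Y(R1) = 0.1311+0.000j S between n2,n1
  Y(R2) = 0.02793+0.000j S between n0,n1
  Y(R3) = 0.0007194+0.000j S between n4,n3
  Y(R4) = 0.008621+0.000j S between n3,n2
  Y(R5) = 0.001706+0.000j S between n0,n1
  Y(R6) = 0.001522+0.000j S between n2,n4
  Y(R7) = 0.0004878+0.000j S between n2,n1
  Y(C1) = 0.000+0.8459j S between n2,n1
  Y(R8) = 0.02304+0.000j S between n4,n3
  Y(C2) = 0.000+0.8273j S between n3,n4
  I1: injects 0.00202 A into n0 (from n2)
  Y(R9) = 0.002088+0.000j S between n3,n4
  Y(R10) = 0.01357+0.000j S between n3,n4
  I2: injects 0.00225 A into n3 (from n1)
  Y(C3) = 0.000+0.4516j S between n1,n2
  Y(C4) = 0.000+0.01200j S between n1,n0
  Y(R11) = 0.002217+0.000j S between n0,n2
  V1: constraint V(n1)−V(n3) = 5.42
Assemble and solve the 5×5 MNA system:
  V(n1)=-0.05622+0.01817j  V(n2)=-0.06107+0.06147j  V(n3)=-5.476+0.01817j  V(n4)=-5.476+0.008238j
  i(V1)=-0.05717-0.0004542j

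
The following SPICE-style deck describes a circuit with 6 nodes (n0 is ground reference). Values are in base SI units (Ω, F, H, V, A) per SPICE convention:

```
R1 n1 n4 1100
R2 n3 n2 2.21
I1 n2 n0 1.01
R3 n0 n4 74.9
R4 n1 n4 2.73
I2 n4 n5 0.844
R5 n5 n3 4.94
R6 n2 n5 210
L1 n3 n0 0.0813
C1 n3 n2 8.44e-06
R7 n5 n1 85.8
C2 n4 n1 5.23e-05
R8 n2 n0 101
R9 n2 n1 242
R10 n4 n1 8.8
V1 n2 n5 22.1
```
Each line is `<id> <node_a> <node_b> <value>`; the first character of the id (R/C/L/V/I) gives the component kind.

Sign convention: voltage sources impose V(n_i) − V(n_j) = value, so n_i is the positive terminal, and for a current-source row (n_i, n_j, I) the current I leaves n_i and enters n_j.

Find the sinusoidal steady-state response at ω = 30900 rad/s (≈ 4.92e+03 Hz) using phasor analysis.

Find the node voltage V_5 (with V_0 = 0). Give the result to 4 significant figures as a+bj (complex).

MNA unknowns: 5 node voltages V₁..V_5 plus 1 source current (V1)
R1: Y=0.0009091+0.000j on G[1,4]
R2: Y=0.4525+0.000j on G[3,2]
I1: z[2]−=1.01, z[0]+=1.01
R3: Y=0.01335+0.000j on G[0,4]
R4: Y=0.3663+0.000j on G[1,4]
I2: z[4]−=0.844, z[5]+=0.844
R5: Y=0.2024+0.000j on G[5,3]
R6: Y=0.004762+0.000j on G[2,5]
L1: Y=0.000-0.0003981j on G[3,0]
C1: Y=0.000+0.2608j on G[3,2]
R7: Y=0.01166+0.000j on G[5,1]
C2: Y=0.000+1.616j on G[4,1]
R8: Y=0.009901+0.000j on G[2,0]
R9: Y=0.004132+0.000j on G[2,1]
R10: Y=0.1136+0.000j on G[4,1]
V1: row V2−V5=22.1, i_V1 at 2,5
solve → V1=-53.79-0.4955j, V2=-29.51-0.8534j, V3=-35.42+1.476j, V4=-53.81-0.4231j, V5=-51.61-0.8534j
aux → i_V1=-4.202-0.4757j

-51.61-0.8534j V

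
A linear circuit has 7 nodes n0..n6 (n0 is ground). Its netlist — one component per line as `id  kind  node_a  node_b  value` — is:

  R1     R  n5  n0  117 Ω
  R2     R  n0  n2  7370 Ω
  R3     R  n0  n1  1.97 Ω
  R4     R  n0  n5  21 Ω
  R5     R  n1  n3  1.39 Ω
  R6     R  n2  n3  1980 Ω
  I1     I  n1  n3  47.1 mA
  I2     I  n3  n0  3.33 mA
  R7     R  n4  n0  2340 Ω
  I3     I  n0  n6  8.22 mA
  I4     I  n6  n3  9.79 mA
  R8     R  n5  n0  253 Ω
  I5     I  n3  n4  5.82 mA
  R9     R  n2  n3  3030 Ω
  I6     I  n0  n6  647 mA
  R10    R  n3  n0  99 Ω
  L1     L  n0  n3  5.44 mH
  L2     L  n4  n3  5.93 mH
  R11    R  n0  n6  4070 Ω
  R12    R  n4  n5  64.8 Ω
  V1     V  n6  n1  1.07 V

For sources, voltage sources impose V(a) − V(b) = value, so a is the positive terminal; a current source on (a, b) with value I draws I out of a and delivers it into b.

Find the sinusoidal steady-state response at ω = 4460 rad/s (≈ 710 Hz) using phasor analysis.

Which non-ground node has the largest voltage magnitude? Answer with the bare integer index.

6

Apply KCL at each of the 6 non-ground nodes and solve the resulting linear system.
Node n1: branches {R3, R5, I1, V1} → V_1 = 1.214+0.09931j
Node n2: branches {R2, R6, R9} → V_2 = 1.067+0.1457j
Node n3: branches {R5, R6, I1, I2, I4, I5, R9, R10, L1, L2} → V_3 = 1.240+0.1694j
Node n4: branches {R7, I5, L2, R12} → V_4 = 1.212-0.08386j
Node n5: branches {R1, R4, R8, R12} → V_5 = 0.2475-0.01713j
Node n6: branches {I3, I4, I6, R11, V1} → V_6 = 2.284+0.09931j
Source currents: i(V1)=0.6449-2.440e-05j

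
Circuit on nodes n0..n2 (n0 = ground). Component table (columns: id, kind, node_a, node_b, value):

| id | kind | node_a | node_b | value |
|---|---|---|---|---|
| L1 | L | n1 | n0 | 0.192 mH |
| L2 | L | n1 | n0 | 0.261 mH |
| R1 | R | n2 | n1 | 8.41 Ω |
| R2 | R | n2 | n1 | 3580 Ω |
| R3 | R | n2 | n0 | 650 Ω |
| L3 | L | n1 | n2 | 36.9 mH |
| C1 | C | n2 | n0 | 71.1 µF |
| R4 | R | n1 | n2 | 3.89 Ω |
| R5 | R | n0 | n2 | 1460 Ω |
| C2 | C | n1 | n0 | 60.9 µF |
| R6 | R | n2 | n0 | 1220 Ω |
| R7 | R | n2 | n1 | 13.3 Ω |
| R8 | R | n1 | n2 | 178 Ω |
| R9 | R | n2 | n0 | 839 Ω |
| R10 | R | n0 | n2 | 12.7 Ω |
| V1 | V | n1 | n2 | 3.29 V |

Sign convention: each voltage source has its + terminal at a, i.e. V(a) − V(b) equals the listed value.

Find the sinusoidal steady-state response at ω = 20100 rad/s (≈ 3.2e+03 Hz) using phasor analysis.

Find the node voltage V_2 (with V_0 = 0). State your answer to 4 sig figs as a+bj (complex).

-1.155-0.04348j V

Element admittances at ω=20100 rad/s:
  Y(L1) = 0.000-0.2591j S between n1,n0
  Y(L2) = 0.000-0.1906j S between n1,n0
  Y(R1) = 0.1189+0.000j S between n2,n1
  Y(R2) = 0.0002793+0.000j S between n2,n1
  Y(R3) = 0.001538+0.000j S between n2,n0
  Y(L3) = 0.000-0.001348j S between n1,n2
  Y(C1) = 0.000+1.429j S between n2,n0
  Y(R4) = 0.2571+0.000j S between n1,n2
  Y(R5) = 0.0006849+0.000j S between n0,n2
  Y(C2) = 0.000+1.224j S between n1,n0
  Y(R6) = 0.0008197+0.000j S between n2,n0
  Y(R7) = 0.07519+0.000j S between n2,n1
  Y(R8) = 0.005618+0.000j S between n1,n2
  Y(R9) = 0.001192+0.000j S between n2,n0
  Y(R10) = 0.07874+0.000j S between n0,n2
  V1: constraint V(n1)−V(n2) = 3.29
Assemble and solve the 3×3 MNA system:
  V(n1)=2.135-0.04348j  V(n2)=-1.155-0.04348j
  i(V1)=-1.537-1.649j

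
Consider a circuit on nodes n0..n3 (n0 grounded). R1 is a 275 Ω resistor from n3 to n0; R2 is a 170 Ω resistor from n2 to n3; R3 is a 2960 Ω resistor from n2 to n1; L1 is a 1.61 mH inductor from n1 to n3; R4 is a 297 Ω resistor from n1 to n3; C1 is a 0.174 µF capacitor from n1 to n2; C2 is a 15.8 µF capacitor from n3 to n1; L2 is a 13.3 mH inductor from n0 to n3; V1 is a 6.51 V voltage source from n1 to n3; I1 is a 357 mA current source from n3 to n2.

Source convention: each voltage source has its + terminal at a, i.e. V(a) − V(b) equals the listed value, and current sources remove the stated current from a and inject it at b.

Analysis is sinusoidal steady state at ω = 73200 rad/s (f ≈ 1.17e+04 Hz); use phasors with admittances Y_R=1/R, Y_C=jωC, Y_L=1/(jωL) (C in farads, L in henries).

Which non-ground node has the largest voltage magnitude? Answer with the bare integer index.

2

MNA unknowns: 3 node voltages V₁..V_3 plus 1 source current (V1)
R1: Y=0.003636+0.000j on G[3,0]
R2: Y=0.005882+0.000j on G[2,3]
R3: Y=0.0003378+0.000j on G[2,1]
L1: Y=0.000-0.008485j on G[1,3]
R4: Y=0.003367+0.000j on G[1,3]
C1: Y=0.000+0.01274j on G[1,2]
C2: Y=0.000+1.157j on G[3,1]
L2: Y=0.000-0.001027j on G[0,3]
V1: row V1−V3=6.51, i_V1 at 1,3
I1: z[3]−=0.357, z[2]+=0.357
solve → V1=6.510+0.000j, V2=16.38-20.20j, V3=0.000+0.000j
aux → i_V1=0.2387-7.355j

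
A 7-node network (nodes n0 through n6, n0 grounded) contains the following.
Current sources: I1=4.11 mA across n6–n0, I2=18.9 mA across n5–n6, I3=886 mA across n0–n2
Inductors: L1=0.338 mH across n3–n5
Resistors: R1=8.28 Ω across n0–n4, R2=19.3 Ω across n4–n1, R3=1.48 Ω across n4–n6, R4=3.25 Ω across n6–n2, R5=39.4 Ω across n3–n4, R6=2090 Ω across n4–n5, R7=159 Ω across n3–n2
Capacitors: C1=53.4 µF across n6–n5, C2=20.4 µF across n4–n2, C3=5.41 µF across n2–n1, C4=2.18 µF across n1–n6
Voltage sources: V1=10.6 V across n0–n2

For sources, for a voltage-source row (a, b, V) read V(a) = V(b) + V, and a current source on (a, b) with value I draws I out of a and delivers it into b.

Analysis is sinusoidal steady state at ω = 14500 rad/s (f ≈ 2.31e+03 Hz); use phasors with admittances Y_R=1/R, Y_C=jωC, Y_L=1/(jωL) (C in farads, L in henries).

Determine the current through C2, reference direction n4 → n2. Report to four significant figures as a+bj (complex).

MNA unknowns: 6 node voltages V₁..V_6 plus 1 source current (V1)
I1: z[6]−=0.00411, z[0]+=0.00411
L1: Y=0.000-0.2040j on G[3,5]
R1: Y=0.1208+0.000j on G[0,4]
C1: Y=0.000+0.7743j on G[6,5]
I2: z[5]−=0.0189, z[6]+=0.0189
R2: Y=0.05181+0.000j on G[4,1]
R3: Y=0.6757+0.000j on G[4,6]
C2: Y=0.000+0.2958j on G[4,2]
C3: Y=0.000+0.07845j on G[2,1]
R4: Y=0.3077+0.000j on G[6,2]
I3: z[0]−=0.886, z[2]+=0.886
R5: Y=0.02538+0.000j on G[3,4]
C4: Y=0.000+0.03161j on G[1,6]
R6: Y=0.0004785+0.000j on G[4,5]
R7: Y=0.006289+0.000j on G[3,2]
V1: row V0−V2=10.6, i_V1 at 0,2
solve → V1=-10.45-1.218j, V2=-10.60+0.000j, V3=-9.214-1.190j, V4=-8.619-1.734j, V5=-9.245-1.222j, V6=-9.237-1.237j
aux → i_V1=-1.923-0.2095j

0.5130+0.5861j A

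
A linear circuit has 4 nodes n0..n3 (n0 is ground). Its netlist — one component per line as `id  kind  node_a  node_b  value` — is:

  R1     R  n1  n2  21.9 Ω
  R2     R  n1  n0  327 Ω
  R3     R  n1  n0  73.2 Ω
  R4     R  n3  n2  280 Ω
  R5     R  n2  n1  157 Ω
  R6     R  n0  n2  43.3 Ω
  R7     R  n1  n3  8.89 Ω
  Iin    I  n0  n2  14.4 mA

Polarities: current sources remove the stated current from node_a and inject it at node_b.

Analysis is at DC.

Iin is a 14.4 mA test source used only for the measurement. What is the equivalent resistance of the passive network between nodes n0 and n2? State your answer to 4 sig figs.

R_eq = 27.82 Ω

MNA unknowns: 3 node voltages V₁..V_3
R1: Y=0.04566 on G[1,2]
R2: Y=0.003058 on G[1,0]
R3: Y=0.01366 on G[1,0]
R4: Y=0.003571 on G[3,2]
R5: Y=0.006369 on G[2,1]
R6: Y=0.02309 on G[0,2]
R7: Y=0.1125 on G[1,3]
Iin: z[0]−=0.0144, z[2]+=0.0144
solve → V1=0.3079, V2=0.4006, V3=0.3107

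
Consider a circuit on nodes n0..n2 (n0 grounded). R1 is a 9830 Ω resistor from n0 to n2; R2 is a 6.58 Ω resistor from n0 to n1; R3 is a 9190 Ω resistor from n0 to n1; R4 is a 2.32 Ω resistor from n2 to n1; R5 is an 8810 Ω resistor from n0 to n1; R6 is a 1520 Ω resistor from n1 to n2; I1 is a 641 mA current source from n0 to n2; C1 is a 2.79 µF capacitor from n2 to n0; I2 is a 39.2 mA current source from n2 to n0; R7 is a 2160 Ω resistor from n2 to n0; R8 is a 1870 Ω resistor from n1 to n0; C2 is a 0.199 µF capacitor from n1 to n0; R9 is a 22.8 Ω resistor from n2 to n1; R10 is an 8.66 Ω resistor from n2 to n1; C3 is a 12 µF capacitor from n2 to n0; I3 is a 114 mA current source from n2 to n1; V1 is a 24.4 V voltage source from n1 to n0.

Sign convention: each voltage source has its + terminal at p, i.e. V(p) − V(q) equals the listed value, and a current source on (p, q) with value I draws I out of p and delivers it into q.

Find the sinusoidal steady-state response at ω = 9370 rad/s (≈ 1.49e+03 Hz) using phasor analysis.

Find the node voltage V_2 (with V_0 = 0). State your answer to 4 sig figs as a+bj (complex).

Element admittances at ω=9370 rad/s:
  Y(R1) = 0.0001017+0.000j S between n0,n2
  Y(R2) = 0.1520+0.000j S between n0,n1
  Y(R3) = 0.0001088+0.000j S between n0,n1
  Y(R4) = 0.4310+0.000j S between n2,n1
  Y(R5) = 0.0001135+0.000j S between n0,n1
  Y(R6) = 0.0006579+0.000j S between n1,n2
  I1: injects 0.641 A into n2 (from n0)
  Y(C1) = 0.000+0.02614j S between n2,n0
  I2: injects 0.0392 A into n0 (from n2)
  Y(R7) = 0.0004630+0.000j S between n2,n0
  Y(R8) = 0.0005348+0.000j S between n1,n0
  Y(C2) = 0.000+0.001865j S between n1,n0
  Y(R9) = 0.04386+0.000j S between n2,n1
  Y(R10) = 0.1155+0.000j S between n2,n1
  Y(C3) = 0.000+0.1124j S between n2,n0
  I3: injects 0.114 A into n1 (from n2)
  V1: constraint V(n1)−V(n0) = 24.4
Assemble and solve the 3×3 MNA system:
  V(n1)=24.40+0.000j  V(n2)=23.89-5.596j
  i(V1)=-3.914-3.353j

23.89-5.596j V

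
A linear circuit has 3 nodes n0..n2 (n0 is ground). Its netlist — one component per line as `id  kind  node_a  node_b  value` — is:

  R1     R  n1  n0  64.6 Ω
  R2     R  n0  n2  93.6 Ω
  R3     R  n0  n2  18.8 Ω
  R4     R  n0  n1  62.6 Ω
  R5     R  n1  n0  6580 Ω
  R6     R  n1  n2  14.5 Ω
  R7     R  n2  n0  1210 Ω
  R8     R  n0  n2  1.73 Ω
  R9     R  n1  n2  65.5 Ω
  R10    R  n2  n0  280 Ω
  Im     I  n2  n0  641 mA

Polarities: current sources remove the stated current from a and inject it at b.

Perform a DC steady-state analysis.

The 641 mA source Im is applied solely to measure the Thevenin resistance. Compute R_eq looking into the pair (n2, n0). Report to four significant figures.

Element admittances at DC:
  Y(R1) = 0.01548 S between n1,n0
  Y(R2) = 0.01068 S between n0,n2
  Y(R3) = 0.05319 S between n0,n2
  Y(R4) = 0.01597 S between n0,n1
  Y(R5) = 0.0001520 S between n1,n0
  Y(R6) = 0.06897 S between n1,n2
  Y(R7) = 0.0008264 S between n2,n0
  Y(R8) = 0.5780 S between n0,n2
  Y(R9) = 0.01527 S between n1,n2
  Y(R10) = 0.003571 S between n2,n0
  Im: injects 0.641 A into n0 (from n2)
Assemble and solve the 2×2 MNA system:
  V(n1)=-0.6964  V(n2)=-0.9577

R_eq = 1.494 Ω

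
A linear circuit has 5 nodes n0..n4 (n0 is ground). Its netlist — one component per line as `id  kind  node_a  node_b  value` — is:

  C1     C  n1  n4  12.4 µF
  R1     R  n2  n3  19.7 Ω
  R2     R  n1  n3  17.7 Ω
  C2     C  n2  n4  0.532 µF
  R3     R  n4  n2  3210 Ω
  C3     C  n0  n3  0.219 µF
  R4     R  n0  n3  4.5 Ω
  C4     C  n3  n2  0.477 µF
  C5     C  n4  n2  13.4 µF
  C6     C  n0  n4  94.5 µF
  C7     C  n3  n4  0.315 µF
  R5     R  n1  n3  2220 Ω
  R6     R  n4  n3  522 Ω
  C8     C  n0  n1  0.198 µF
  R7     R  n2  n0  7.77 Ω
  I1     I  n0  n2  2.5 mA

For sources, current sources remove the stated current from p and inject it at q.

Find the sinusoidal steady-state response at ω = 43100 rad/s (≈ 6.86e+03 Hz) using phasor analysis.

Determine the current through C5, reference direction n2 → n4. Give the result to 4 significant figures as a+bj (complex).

Element admittances at ω=43100 rad/s:
  Y(C1) = 0.000+0.5344j S between n1,n4
  Y(R1) = 0.05076+0.000j S between n2,n3
  Y(R2) = 0.05650+0.000j S between n1,n3
  Y(C2) = 0.000+0.02293j S between n2,n4
  Y(R3) = 0.0003115+0.000j S between n4,n2
  Y(C3) = 0.000+0.009439j S between n0,n3
  Y(R4) = 0.2222+0.000j S between n0,n3
  Y(C4) = 0.000+0.02056j S between n3,n2
  Y(C5) = 0.000+0.5775j S between n4,n2
  Y(C6) = 0.000+4.073j S between n0,n4
  Y(C7) = 0.000+0.01358j S between n3,n4
  Y(R5) = 0.0004505+0.000j S between n1,n3
  Y(R6) = 0.001916+0.000j S between n4,n3
  Y(C8) = 0.000+0.008534j S between n0,n1
  Y(R7) = 0.1287+0.000j S between n2,n0
  I1: injects 0.0025 A into n2 (from n0)
Assemble and solve the 4×4 MNA system:
  V(n1)=0.0001529-0.0005652j  V(n2)=0.001343-0.004222j  V(n3)=0.0004232-0.0007114j  V(n4)=0.0001709-0.0005454j

0.002124+0.0006770j A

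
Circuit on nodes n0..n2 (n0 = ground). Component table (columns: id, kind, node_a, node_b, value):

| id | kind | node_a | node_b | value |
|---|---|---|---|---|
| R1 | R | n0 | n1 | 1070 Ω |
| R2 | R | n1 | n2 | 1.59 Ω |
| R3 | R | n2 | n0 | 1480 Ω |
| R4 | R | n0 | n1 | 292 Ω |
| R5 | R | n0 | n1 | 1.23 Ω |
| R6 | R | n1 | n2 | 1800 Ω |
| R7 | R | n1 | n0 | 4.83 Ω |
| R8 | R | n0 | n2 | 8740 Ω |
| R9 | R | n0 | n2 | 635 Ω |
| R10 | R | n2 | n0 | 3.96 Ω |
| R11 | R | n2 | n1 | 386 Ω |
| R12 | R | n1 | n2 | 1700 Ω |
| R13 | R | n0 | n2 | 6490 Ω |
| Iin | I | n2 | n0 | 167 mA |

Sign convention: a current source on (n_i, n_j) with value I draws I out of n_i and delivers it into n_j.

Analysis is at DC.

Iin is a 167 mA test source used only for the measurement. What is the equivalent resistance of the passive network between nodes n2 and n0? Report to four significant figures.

Apply KCL at each of the 2 non-ground nodes and solve the resulting linear system.
Node n1: branches {R1, R2, R4, R5, R6, R7, R11, R12} → V_1 = -0.09868
Node n2: branches {R2, R3, R6, R8, R9, R10, R11, R12, R13, Iin} → V_2 = -0.2585

R_eq = 1.548 Ω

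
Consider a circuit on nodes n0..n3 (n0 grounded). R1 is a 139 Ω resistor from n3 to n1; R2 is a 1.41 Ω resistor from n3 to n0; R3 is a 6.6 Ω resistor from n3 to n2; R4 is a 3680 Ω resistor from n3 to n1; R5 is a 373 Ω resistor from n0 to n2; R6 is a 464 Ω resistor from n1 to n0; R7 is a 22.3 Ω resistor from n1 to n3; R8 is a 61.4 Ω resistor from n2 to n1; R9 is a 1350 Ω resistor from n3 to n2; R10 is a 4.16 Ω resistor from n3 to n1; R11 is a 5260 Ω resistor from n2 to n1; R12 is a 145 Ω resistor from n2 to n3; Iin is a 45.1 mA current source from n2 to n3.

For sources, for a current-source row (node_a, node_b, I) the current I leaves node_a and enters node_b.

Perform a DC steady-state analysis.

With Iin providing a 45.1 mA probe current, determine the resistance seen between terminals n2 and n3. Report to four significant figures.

MNA unknowns: 3 node voltages V₁..V_3
R1: Y=0.007194 on G[3,1]
R2: Y=0.7092 on G[3,0]
R3: Y=0.1515 on G[3,2]
R4: Y=0.0002717 on G[3,1]
R5: Y=0.002681 on G[0,2]
R6: Y=0.002155 on G[1,0]
R7: Y=0.04484 on G[1,3]
R8: Y=0.01629 on G[2,1]
R9: Y=0.0007407 on G[3,2]
R10: Y=0.2404 on G[3,1]
R11: Y=0.0001901 on G[2,1]
R12: Y=0.006897 on G[2,3]
Iin: z[2]−=0.0451, z[3]+=0.0451
solve → V1=-0.01246, V2=-0.2532, V3=0.0009950

R_eq = 5.636 Ω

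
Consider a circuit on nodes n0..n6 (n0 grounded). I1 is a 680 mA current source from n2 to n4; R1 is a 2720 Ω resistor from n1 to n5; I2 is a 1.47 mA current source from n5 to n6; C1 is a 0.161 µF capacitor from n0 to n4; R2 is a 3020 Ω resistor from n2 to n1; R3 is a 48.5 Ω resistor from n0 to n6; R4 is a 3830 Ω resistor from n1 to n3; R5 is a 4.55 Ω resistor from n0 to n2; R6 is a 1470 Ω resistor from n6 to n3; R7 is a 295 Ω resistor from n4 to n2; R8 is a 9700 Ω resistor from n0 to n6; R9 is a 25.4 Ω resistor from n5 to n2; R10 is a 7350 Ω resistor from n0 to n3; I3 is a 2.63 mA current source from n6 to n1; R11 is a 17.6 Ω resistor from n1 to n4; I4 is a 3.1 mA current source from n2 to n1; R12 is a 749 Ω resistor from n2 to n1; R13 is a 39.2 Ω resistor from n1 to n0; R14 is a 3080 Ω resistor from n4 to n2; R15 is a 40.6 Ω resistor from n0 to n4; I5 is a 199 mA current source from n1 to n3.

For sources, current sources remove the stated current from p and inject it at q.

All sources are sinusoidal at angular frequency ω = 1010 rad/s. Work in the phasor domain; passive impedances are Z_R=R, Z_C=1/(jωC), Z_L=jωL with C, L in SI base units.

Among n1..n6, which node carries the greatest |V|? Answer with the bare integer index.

3

Apply KCL at each of the 6 non-ground nodes and solve the resulting linear system.
Node n1: branches {R1, R2, R4, I3, R11, I4, R12, R13, I5} → V_1 = 6.368-0.02826j
Node n2: branches {I1, R2, R5, R7, R9, I4, R12, R14} → V_2 = -2.779-0.0009466j
Node n3: branches {R4, R6, R10, I5} → V_3 = 190.0-0.006989j
Node n4: branches {I1, C1, R7, R11, R14, R15} → V_4 = 12.11-0.04202j
Node n5: branches {R1, I2, R9} → V_5 = -2.731-0.001199j
Node n6: branches {I2, R3, R6, R8, I3} → V_6 = 5.986-0.0002221j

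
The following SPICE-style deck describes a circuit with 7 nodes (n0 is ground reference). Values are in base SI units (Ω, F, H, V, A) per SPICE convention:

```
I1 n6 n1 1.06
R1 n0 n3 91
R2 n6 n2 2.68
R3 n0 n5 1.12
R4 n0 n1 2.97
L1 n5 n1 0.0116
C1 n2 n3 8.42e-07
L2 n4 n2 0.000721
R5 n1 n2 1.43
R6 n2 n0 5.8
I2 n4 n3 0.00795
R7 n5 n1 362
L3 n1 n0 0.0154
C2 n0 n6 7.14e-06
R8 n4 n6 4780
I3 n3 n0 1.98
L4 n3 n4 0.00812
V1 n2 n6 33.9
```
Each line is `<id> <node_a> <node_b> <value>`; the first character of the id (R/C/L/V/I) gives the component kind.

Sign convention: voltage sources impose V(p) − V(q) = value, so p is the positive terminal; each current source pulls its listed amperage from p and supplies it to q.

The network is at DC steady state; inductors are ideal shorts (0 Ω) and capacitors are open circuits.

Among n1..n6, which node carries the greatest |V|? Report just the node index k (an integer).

Apply KCL at each of the 6 non-ground nodes and solve the resulting linear system.
Node n1: branches {I1, R4, L1, R5, R7, L3} → V_1 = 0.000
Node n2: branches {R2, C1, L2, R5, R6, V1} → V_2 = -3.444
Node n3: branches {R1, C1, I2, I3, L4} → V_3 = -3.444
Node n4: branches {L2, I2, R8, L4} → V_4 = -3.444
Node n5: branches {R3, L1, R7} → V_5 = 0.000
Node n6: branches {I1, R2, C2, R8, V1} → V_6 = -37.34
Source currents: i(L1)=0.000, i(L2)=-1.949, i(L3)=-1.348, i(L4)=-1.934, i(V1)=-11.60

6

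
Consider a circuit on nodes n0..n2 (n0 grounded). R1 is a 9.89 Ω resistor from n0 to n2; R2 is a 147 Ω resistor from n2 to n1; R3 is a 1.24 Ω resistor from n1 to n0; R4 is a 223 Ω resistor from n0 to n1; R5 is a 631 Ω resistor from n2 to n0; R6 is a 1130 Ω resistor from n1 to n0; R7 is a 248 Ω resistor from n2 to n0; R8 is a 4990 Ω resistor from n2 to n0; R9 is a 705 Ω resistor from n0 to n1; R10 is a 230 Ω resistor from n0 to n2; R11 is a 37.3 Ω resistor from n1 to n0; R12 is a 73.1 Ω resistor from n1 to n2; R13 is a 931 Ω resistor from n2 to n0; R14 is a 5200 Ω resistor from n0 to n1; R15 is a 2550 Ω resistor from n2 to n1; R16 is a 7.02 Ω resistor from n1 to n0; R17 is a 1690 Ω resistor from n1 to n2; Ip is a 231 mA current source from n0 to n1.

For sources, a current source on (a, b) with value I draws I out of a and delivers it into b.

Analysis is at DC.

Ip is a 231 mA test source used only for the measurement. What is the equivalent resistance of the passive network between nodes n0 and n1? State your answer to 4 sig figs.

R_eq = 0.9993 Ω

MNA unknowns: 2 node voltages V₁..V_2
R1: Y=0.1011 on G[0,2]
R2: Y=0.006803 on G[2,1]
R3: Y=0.8065 on G[1,0]
R4: Y=0.004484 on G[0,1]
R5: Y=0.001585 on G[2,0]
R6: Y=0.0008850 on G[1,0]
R7: Y=0.004032 on G[2,0]
R8: Y=0.0002004 on G[2,0]
R9: Y=0.001418 on G[0,1]
R10: Y=0.004348 on G[0,2]
R11: Y=0.02681 on G[1,0]
R12: Y=0.01368 on G[1,2]
R13: Y=0.001074 on G[2,0]
R14: Y=0.0001923 on G[0,1]
R15: Y=0.0003922 on G[2,1]
R16: Y=0.1425 on G[1,0]
R17: Y=0.0005917 on G[1,2]
Ip: z[0]−=0.231, z[1]+=0.231
solve → V1=0.2308, V2=0.03703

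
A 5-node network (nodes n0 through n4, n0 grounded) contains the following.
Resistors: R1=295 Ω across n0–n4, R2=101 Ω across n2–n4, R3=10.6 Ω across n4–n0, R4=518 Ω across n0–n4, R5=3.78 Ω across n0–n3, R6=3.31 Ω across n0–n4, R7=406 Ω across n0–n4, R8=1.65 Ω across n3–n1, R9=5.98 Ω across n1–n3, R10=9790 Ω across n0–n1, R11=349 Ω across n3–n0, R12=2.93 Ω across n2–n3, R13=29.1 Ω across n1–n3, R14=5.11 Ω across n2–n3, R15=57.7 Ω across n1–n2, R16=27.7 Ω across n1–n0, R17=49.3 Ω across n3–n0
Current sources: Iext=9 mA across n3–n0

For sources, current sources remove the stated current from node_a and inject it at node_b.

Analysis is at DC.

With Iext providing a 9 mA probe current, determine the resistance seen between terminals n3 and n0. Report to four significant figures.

R_eq = 3.013 Ω

Apply KCL at each of the 4 non-ground nodes and solve the resulting linear system.
Node n1: branches {R8, R9, R10, R13, R15, R16} → V_1 = -0.02597
Node n2: branches {R2, R12, R14, R15} → V_2 = -0.02662
Node n3: branches {R5, R8, R9, R11, R12, R13, R14, R17, Iext} → V_3 = -0.02712
Node n4: branches {R1, R2, R3, R4, R6, R7} → V_4 = -0.0006364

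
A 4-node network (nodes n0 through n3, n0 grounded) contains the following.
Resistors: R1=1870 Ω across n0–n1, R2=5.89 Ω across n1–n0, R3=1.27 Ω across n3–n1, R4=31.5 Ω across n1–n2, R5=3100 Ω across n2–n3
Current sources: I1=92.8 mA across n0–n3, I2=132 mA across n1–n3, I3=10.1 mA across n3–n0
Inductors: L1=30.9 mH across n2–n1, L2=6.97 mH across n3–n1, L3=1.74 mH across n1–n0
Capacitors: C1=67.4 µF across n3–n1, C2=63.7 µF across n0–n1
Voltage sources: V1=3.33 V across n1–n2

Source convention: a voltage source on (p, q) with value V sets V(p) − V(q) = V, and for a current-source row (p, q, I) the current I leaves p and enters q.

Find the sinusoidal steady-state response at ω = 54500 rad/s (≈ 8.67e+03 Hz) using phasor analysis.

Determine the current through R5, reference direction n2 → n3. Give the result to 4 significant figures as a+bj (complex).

MNA unknowns: 3 node voltages V₁..V_3 plus 1 source current (V1)
R1: Y=0.0005348+0.000j on G[0,1]
I1: z[0]−=0.0928, z[3]+=0.0928
L1: Y=0.000-0.0005938j on G[2,1]
R2: Y=0.1698+0.000j on G[1,0]
I2: z[1]−=0.132, z[3]+=0.132
R3: Y=0.7874+0.000j on G[3,1]
I3: z[3]−=0.0101, z[0]+=0.0101
L2: Y=0.000-0.002633j on G[3,1]
R4: Y=0.03175+0.000j on G[1,2]
C1: Y=0.000+3.673j on G[3,1]
L3: Y=0.000-0.01055j on G[1,0]
R5: Y=0.0003226+0.000j on G[2,3]
C2: Y=0.000+3.472j on G[0,1]
V1: row V1−V2=3.33, i_V1 at 1,2
solve → V1=0.001173-0.02384j, V2=-3.329-0.02384j, V3=0.01311-0.07947j
aux → i_V1=-0.1068+0.001995j

-0.001078+1.795e-05j A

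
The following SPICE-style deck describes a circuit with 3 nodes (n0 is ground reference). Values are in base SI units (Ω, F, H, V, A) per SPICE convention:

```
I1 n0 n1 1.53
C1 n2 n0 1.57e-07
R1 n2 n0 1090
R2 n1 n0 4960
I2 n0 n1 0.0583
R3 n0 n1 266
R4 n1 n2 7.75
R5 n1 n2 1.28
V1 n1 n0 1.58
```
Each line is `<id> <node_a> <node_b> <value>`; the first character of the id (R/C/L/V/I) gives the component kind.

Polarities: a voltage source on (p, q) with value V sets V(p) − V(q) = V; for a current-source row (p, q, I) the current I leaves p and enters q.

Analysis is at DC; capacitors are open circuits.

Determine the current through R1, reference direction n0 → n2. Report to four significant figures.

Element admittances at DC:
  I1: injects 1.53 A into n1 (from n0)
  Y(C1) = 0.000 S between n2,n0
  Y(R1) = 0.0009174 S between n2,n0
  Y(R2) = 0.0002016 S between n1,n0
  I2: injects 0.0583 A into n1 (from n0)
  Y(R3) = 0.003759 S between n0,n1
  Y(R4) = 0.1290 S between n1,n2
  Y(R5) = 0.7812 S between n1,n2
  V1: constraint V(n1)−V(n0) = 1.58
Assemble and solve the 3×3 MNA system:
  V(n1)=1.580  V(n2)=1.578
  i(V1)=1.581

-0.001448 A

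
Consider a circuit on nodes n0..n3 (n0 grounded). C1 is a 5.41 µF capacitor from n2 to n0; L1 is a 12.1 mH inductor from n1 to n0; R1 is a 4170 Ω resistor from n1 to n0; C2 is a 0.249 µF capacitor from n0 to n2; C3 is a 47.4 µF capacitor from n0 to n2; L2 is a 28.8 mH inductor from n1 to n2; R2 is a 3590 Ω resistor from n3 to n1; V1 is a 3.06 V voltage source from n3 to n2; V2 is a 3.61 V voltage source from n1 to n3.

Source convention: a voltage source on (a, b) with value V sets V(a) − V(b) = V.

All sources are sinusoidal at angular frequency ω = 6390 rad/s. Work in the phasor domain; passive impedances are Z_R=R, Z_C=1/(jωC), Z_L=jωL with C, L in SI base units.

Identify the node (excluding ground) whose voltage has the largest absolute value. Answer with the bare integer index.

1

Element admittances at ω=6390 rad/s:
  Y(C1) = 0.000+0.03457j S between n2,n0
  Y(L1) = 0.000-0.01293j S between n1,n0
  Y(R1) = 0.0002398+0.000j S between n1,n0
  Y(C2) = 0.000+0.001591j S between n0,n2
  Y(C3) = 0.000+0.3029j S between n0,n2
  Y(L2) = 0.000-0.005434j S between n1,n2
  Y(R2) = 0.0002786+0.000j S between n3,n1
  V1: constraint V(n3)−V(n2) = 3.06
  V2: constraint V(n1)−V(n3) = 3.61
Assemble and solve the 5×5 MNA system:
  V(n1)=6.935+0.005099j  V(n2)=0.2645+0.005099j  V(n3)=3.325+0.005099j
  i(V1)=-0.001729+0.1259j  i(V2)=-0.002734+0.1259j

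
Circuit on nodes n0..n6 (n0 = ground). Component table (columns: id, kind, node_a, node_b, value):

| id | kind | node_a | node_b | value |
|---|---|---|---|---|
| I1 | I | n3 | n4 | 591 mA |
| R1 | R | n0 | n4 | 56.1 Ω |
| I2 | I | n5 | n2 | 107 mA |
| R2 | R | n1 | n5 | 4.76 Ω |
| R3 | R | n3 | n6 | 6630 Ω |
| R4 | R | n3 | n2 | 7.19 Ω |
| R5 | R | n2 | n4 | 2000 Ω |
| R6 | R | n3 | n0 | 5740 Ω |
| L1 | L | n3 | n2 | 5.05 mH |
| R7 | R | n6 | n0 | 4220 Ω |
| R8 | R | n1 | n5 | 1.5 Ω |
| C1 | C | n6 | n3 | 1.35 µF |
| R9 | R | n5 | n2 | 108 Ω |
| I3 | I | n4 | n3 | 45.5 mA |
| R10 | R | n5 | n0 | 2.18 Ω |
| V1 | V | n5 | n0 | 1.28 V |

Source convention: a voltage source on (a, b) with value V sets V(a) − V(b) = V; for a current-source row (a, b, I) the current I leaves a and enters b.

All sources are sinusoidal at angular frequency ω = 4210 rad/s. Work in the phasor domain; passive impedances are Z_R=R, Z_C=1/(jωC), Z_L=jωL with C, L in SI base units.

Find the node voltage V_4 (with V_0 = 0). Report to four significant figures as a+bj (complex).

28.67+0.002421j V

Element admittances at ω=4210 rad/s:
  I1: injects 0.591 A into n4 (from n3)
  Y(R1) = 0.01783+0.000j S between n0,n4
  I2: injects 0.107 A into n2 (from n5)
  Y(R2) = 0.2101+0.000j S between n1,n5
  Y(R3) = 0.0001508+0.000j S between n3,n6
  Y(R4) = 0.1391+0.000j S between n3,n2
  Y(R5) = 0.0005000+0.000j S between n2,n4
  Y(R6) = 0.0001742+0.000j S between n3,n0
  Y(L1) = 0.000-0.04704j S between n3,n2
  Y(R7) = 0.0002370+0.000j S between n6,n0
  Y(R8) = 0.6667+0.000j S between n1,n5
  Y(C1) = 0.000+0.005684j S between n6,n3
  Y(R9) = 0.009259+0.000j S between n5,n2
  I3: injects 0.0455 A into n3 (from n4)
  Y(R10) = 0.4587+0.000j S between n5,n0
  V1: constraint V(n5)−V(n0) = 1.28
Assemble and solve the 7×7 MNA system:
  V(n1)=1.280+0.000j  V(n2)=-40.41+0.08872j  V(n3)=-43.81-1.057j  V(n4)=28.67+0.002421j  V(n5)=1.280+0.000j  V(n6)=-43.64-2.872j
  i(V1)=-1.080+0.0008215j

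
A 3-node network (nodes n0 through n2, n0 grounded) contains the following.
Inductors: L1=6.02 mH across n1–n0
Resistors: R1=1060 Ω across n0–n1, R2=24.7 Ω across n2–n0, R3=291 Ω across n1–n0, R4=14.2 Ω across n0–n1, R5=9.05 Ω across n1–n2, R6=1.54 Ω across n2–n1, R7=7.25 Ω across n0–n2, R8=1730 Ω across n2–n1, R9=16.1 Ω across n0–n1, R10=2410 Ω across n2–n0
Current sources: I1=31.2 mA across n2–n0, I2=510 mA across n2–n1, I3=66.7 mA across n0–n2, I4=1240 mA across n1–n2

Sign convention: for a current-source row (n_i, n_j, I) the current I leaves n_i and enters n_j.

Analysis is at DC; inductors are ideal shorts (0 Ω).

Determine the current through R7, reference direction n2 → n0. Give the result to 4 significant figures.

MNA unknowns: 2 node voltages V₁..V_2 plus 1 source current (L1)
L1: row V1−V0=0, i_L1 at 1,0
R1: Y=0.0009434 on G[0,1]
R2: Y=0.04049 on G[2,0]
R3: Y=0.003436 on G[1,0]
I1: z[2]−=0.0312, z[0]+=0.0312
R4: Y=0.07042 on G[0,1]
R5: Y=0.1105 on G[1,2]
R6: Y=0.6494 on G[2,1]
I2: z[2]−=0.51, z[1]+=0.51
R7: Y=0.1379 on G[0,2]
R8: Y=0.0005780 on G[2,1]
I3: z[0]−=0.0667, z[2]+=0.0667
R9: Y=0.06211 on G[0,1]
R10: Y=0.0004149 on G[2,0]
I4: z[1]−=1.24, z[2]+=1.24
solve → V1=0.000, V2=0.8150
aux → i_L1=-0.1102

0.1124 A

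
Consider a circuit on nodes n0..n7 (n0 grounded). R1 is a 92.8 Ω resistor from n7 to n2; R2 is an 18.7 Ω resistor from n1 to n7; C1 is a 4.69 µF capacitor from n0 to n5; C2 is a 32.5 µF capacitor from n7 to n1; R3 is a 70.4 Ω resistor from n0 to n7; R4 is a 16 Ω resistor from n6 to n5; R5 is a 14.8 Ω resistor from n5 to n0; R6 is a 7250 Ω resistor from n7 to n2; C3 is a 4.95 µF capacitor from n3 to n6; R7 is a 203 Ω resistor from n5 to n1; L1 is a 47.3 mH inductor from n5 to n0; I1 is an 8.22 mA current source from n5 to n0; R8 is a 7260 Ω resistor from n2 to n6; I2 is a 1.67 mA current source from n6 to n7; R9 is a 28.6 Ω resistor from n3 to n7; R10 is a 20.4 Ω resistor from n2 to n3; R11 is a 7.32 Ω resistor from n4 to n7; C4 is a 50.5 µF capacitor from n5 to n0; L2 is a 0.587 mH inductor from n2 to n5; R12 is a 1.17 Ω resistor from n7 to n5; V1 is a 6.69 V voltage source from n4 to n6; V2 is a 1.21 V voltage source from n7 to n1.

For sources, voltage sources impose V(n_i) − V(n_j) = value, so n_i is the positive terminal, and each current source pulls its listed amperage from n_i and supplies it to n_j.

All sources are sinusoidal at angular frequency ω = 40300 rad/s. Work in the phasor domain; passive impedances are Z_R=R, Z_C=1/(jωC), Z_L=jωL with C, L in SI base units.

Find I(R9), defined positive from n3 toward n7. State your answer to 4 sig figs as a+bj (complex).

Apply KCL at each of the 7 non-ground nodes and solve the resulting linear system.
Node n1: branches {R2, C2, R7, V2} → V_1 = -0.8802-0.05486j
Node n2: branches {R1, R6, R8, R10, L2} → V_2 = -1.296-1.845j
Node n3: branches {C3, R9, R10} → V_3 = -3.249-1.131j
Node n4: branches {R11, V1} → V_4 = 3.428-0.02392j
Node n5: branches {C1, R4, R5, R7, L1, I1, C4, L2, R12} → V_5 = 0.0001740+0.005809j
Node n6: branches {R4, C3, R8, I2, V1} → V_6 = -3.262-0.02392j
Node n7: branches {R1, R2, C2, R3, R6, I2, R9, R11, R12, V2} → V_7 = 0.3298-0.05486j
Source currents: i(V1)=-0.4233-0.004227j, i(V2)=-0.06904-1.585j

-0.1251-0.03762j A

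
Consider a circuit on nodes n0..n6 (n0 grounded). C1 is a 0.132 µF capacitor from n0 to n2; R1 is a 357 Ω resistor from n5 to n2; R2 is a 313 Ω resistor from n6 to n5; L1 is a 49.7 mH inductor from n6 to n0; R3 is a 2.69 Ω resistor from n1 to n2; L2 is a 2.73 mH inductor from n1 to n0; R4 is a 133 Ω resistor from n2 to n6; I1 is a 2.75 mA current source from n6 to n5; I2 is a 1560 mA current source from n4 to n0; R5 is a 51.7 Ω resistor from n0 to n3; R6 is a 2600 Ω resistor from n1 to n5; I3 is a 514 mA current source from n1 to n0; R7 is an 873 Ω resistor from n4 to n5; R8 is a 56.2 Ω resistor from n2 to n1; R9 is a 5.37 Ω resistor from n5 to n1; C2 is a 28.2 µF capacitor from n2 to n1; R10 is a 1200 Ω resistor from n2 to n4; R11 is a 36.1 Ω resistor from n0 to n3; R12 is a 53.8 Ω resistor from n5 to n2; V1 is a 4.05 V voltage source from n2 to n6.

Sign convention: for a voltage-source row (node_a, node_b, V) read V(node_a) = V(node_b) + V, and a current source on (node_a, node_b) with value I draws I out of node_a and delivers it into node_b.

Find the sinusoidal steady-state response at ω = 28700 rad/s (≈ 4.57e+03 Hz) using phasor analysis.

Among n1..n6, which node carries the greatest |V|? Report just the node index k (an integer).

4

Element admittances at ω=28700 rad/s:
  Y(C1) = 0.000+0.003788j S between n0,n2
  Y(R1) = 0.002801+0.000j S between n5,n2
  Y(R2) = 0.003195+0.000j S between n6,n5
  Y(L1) = 0.000-0.0007011j S between n6,n0
  Y(R3) = 0.3717+0.000j S between n1,n2
  Y(L2) = 0.000-0.01276j S between n1,n0
  Y(R4) = 0.007519+0.000j S between n2,n6
  I1: injects 0.00275 A into n5 (from n6)
  I2: injects 1.56 A into n0 (from n4)
  Y(R5) = 0.01934+0.000j S between n0,n3
  Y(R6) = 0.0003846+0.000j S between n1,n5
  I3: injects 0.514 A into n0 (from n1)
  Y(R7) = 0.001145+0.000j S between n4,n5
  Y(R8) = 0.01779+0.000j S between n2,n1
  Y(R9) = 0.1862+0.000j S between n5,n1
  Y(C2) = 0.000+0.8093j S between n2,n1
  Y(R10) = 0.0008333+0.000j S between n2,n4
  Y(R11) = 0.02770+0.000j S between n0,n3
  Y(R12) = 0.01859+0.000j S between n5,n2
  V1: constraint V(n2)−V(n6) = 4.05
Assemble and solve the 7×7 MNA system:
  V(n1)=0.06839-213.9j  V(n2)=-0.6370-212.5j  V(n3)=0.000+0.000j  V(n4)=-791.1-213.2j  V(n5)=-4.330-213.7j  V(n6)=-4.687-212.5j
  i(V1)=-0.1778+0.007186j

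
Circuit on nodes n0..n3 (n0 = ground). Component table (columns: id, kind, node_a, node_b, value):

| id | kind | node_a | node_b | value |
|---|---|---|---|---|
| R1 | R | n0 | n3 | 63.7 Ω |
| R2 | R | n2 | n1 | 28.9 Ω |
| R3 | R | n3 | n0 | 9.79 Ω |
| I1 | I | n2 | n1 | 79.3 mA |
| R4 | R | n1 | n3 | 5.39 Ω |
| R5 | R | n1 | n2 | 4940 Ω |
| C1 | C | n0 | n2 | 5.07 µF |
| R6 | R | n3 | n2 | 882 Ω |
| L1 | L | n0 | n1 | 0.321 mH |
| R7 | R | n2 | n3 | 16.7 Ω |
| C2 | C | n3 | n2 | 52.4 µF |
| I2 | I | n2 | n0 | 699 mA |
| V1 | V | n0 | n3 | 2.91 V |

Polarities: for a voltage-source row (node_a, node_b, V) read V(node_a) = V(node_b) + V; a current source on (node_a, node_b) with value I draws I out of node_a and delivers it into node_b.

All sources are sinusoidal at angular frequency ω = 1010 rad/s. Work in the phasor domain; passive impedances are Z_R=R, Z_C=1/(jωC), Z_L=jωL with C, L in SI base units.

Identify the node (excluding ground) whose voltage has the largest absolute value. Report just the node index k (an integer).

Apply KCL at each of the 3 non-ground nodes and solve the resulting linear system.
Node n1: branches {R2, I1, R4, R5, L1} → V_1 = -0.05290-0.2365j
Node n2: branches {R2, I1, R5, C1, R6, R7, C2, I2} → V_2 = -8.062+3.191j
Node n3: branches {R1, R3, R4, R6, R7, C2, V1} → V_3 = -2.910+0.000j
Source currents: i(V1)=-0.3898+0.1219j

2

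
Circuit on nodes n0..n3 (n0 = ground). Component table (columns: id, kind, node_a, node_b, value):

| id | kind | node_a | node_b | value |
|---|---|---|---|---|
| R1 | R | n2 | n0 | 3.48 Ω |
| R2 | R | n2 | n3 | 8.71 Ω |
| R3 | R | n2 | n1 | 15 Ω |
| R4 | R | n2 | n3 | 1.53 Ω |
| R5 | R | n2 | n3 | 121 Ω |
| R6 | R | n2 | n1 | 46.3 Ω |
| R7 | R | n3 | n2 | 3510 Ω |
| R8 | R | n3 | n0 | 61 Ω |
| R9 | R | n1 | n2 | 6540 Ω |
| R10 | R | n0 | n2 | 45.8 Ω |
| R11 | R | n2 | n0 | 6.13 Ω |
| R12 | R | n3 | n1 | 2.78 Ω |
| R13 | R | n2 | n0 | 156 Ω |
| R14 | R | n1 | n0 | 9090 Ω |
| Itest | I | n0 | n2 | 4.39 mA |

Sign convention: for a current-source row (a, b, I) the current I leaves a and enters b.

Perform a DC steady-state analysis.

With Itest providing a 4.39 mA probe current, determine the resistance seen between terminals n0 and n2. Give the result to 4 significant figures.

Element admittances at DC:
  Y(R1) = 0.2874 S between n2,n0
  Y(R2) = 0.1148 S between n2,n3
  Y(R3) = 0.06667 S between n2,n1
  Y(R4) = 0.6536 S between n2,n3
  Y(R5) = 0.008264 S between n2,n3
  Y(R6) = 0.02160 S between n2,n1
  Y(R7) = 0.0002849 S between n3,n2
  Y(R8) = 0.01639 S between n3,n0
  Y(R9) = 0.0001529 S between n1,n2
  Y(R10) = 0.02183 S between n0,n2
  Y(R11) = 0.1631 S between n2,n0
  Y(R12) = 0.3597 S between n3,n1
  Y(R13) = 0.006410 S between n2,n0
  Y(R14) = 0.0001100 S between n1,n0
  Itest: injects 0.00439 A into n2 (from n0)
Assemble and solve the 3×3 MNA system:
  V(n1)=0.008732  V(n2)=0.008870  V(n3)=0.008701

R_eq = 2.021 Ω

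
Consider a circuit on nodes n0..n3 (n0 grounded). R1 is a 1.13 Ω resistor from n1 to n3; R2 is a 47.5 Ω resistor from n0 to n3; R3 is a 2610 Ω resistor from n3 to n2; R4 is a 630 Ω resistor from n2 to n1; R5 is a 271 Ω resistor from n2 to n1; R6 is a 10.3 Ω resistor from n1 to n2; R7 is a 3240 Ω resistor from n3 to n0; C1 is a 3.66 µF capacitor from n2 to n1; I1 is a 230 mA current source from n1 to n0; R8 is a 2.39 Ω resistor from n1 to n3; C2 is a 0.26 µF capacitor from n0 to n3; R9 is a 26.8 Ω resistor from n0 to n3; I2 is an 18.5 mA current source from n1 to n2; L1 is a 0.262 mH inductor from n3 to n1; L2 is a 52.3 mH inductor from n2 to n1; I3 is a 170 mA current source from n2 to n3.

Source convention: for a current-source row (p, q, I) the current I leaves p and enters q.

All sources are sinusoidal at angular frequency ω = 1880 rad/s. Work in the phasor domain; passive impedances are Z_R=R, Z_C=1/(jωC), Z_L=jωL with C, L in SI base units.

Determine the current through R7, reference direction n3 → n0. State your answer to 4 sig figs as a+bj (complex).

Element admittances at ω=1880 rad/s:
  Y(R1) = 0.8850+0.000j S between n1,n3
  Y(R2) = 0.02105+0.000j S between n0,n3
  Y(R3) = 0.0003831+0.000j S between n3,n2
  Y(R4) = 0.001587+0.000j S between n2,n1
  Y(R5) = 0.003690+0.000j S between n2,n1
  Y(R6) = 0.09709+0.000j S between n1,n2
  Y(R7) = 0.0003086+0.000j S between n3,n0
  Y(C1) = 0.000+0.006881j S between n2,n1
  I1: injects 0.23 A into n0 (from n1)
  Y(R8) = 0.4184+0.000j S between n1,n3
  Y(C2) = 0.000+0.0004888j S between n0,n3
  Y(R9) = 0.03731+0.000j S between n0,n3
  I2: injects 0.0185 A into n2 (from n1)
  Y(L1) = 0.000-2.030j S between n3,n1
  Y(L2) = 0.000-0.01017j S between n2,n1
  I3: injects 0.17 A into n3 (from n2)
Assemble and solve the 3×3 MNA system:
  V(n1)=-4.009-0.1066j  V(n2)=-5.482-0.1533j  V(n3)=-3.920+0.03265j

-0.001210+1.008e-05j A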